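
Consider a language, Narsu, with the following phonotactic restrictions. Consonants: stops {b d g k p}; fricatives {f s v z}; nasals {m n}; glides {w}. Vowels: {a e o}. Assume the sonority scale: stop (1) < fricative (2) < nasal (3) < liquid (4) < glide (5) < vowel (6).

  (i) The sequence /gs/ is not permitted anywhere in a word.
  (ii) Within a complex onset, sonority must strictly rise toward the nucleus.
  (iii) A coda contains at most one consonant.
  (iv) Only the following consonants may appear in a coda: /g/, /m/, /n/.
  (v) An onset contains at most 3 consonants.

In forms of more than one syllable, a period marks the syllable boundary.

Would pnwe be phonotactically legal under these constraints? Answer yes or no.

pnwe — σ1 onset /pnw/ (1→3→5 rises), coda /∅/ ok → phonotactically legal

yes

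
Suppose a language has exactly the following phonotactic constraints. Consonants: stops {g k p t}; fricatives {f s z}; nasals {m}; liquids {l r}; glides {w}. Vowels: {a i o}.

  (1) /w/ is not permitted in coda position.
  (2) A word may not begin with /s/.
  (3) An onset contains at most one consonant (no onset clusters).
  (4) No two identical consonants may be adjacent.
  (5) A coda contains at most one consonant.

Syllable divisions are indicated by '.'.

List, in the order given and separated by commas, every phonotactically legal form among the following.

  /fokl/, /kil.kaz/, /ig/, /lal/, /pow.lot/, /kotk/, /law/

/kil.kaz/, /ig/, /lal/

/fokl/ — violates constraint 5: syllable 1 coda /kl/ has 2 consonants (> 1) → phonotactically illegal
/kil.kaz/ — σ1 onset /k/, coda /l/ ok; σ2 onset /k/, coda /z/ ok → phonotactically legal
/ig/ — σ1 onset /∅/, coda /g/ ok → phonotactically legal
/lal/ — σ1 onset /l/, coda /l/ ok → phonotactically legal
/pow.lot/ — violates constraint 1: syllable 1 coda contains /w/ → phonotactically illegal
/kotk/ — violates constraint 5: syllable 1 coda /tk/ has 2 consonants (> 1) → phonotactically illegal
/law/ — violates constraint 1: syllable 1 coda contains /w/ → phonotactically illegal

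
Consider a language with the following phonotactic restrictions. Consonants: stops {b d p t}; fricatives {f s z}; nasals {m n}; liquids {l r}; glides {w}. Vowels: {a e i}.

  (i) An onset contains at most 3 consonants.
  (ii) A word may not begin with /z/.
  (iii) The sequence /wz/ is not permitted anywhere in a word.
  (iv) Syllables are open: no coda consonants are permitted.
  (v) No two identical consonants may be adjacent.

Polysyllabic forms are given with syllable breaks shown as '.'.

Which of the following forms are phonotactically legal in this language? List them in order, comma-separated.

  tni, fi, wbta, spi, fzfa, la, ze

tni, fi, wbta, spi, fzfa, la

tni — σ1 onset /tn/ (2C), coda /∅/ ok → phonotactically legal
fi — σ1 onset /f/, coda /∅/ ok → phonotactically legal
wbta — σ1 onset /wbt/ (3C), coda /∅/ ok → phonotactically legal
spi — σ1 onset /sp/ (2C), coda /∅/ ok → phonotactically legal
fzfa — σ1 onset /fzf/ (3C), coda /∅/ ok → phonotactically legal
la — σ1 onset /l/, coda /∅/ ok → phonotactically legal
ze — violates constraint (ii): word begins with /z/ → phonotactically illegal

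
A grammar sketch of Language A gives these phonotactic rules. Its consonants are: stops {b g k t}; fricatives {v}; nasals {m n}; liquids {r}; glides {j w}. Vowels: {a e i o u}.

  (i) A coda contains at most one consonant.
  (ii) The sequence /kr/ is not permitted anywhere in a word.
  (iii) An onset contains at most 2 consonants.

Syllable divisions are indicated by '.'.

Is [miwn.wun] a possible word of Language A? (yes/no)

[miwn.wun] — violates constraint (i): syllable 1 coda /wn/ has 2 consonants (> 1) → phonotactically illegal

no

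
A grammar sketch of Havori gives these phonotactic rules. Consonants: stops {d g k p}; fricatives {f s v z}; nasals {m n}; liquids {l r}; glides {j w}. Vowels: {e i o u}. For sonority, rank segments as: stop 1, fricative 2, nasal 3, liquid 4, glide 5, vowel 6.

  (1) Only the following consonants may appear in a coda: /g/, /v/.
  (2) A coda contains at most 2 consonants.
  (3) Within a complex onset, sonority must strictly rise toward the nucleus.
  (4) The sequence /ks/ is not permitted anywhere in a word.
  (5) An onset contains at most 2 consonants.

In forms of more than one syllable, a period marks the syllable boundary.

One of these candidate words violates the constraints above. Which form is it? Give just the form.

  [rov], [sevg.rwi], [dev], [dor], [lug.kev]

[rov] — σ1 onset /r/, coda /v/ ok → permitted
[sevg.rwi] — σ1 onset /s/, coda /vg/ (2C) ok; σ2 onset /rw/ (4→5 rises), coda /∅/ ok → permitted
[dev] — σ1 onset /d/, coda /v/ ok → permitted
[dor] — violates constraint 1: syllable 1 coda contains /r/, which is not a licensed coda consonant → not permitted
[lug.kev] — σ1 onset /l/, coda /g/ ok; σ2 onset /k/, coda /v/ ok → permitted

[dor]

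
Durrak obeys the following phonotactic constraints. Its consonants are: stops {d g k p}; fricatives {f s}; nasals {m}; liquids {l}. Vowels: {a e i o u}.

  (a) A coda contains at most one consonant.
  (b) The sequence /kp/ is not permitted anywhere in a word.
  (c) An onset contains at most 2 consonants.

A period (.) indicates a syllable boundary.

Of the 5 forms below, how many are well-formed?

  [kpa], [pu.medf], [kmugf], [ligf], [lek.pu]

0

[kpa] — violates constraint (b): contains banned sequence /kp/ → ill-formed
[pu.medf] — violates constraint (a): syllable 2 coda /df/ has 2 consonants (> 1) → ill-formed
[kmugf] — violates constraint (a): syllable 1 coda /gf/ has 2 consonants (> 1) → ill-formed
[ligf] — violates constraint (a): syllable 1 coda /gf/ has 2 consonants (> 1) → ill-formed
[lek.pu] — violates constraint (b): contains banned sequence /kp/ → ill-formed
No form is well-formed → 0.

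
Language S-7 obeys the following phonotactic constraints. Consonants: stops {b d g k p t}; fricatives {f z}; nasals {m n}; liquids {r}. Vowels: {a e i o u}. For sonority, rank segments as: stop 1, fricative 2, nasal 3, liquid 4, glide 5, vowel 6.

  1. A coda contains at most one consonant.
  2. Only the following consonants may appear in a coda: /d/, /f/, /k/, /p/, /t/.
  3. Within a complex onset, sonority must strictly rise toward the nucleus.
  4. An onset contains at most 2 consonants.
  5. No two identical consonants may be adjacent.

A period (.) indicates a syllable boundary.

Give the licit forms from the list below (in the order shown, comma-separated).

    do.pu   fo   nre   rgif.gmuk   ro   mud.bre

do.pu — σ1 onset /d/, coda /∅/ ok; σ2 onset /p/, coda /∅/ ok → licit
fo — σ1 onset /f/, coda /∅/ ok → licit
nre — σ1 onset /nr/ (3→4 rises), coda /∅/ ok → licit
rgif.gmuk — violates constraint 3: syllable 1 onset /rg/: /r/ (liquid, 4) → /g/ (stop, 1) does not rise → illicit
ro — σ1 onset /r/, coda /∅/ ok → licit
mud.bre — σ1 onset /m/, coda /d/ ok; σ2 onset /br/ (1→4 rises), coda /∅/ ok → licit

do.pu, fo, nre, ro, mud.bre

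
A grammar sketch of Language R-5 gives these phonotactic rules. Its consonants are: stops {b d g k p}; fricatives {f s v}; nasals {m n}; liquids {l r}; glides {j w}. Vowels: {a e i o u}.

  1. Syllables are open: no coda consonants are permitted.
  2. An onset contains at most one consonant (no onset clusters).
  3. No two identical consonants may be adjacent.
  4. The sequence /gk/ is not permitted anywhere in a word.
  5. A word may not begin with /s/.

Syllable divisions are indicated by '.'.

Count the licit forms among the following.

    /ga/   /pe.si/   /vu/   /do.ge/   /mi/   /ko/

6

/ga/ — σ1 onset /g/, coda /∅/ ok → licit
/pe.si/ — σ1 onset /p/, coda /∅/ ok; σ2 onset /s/, coda /∅/ ok → licit
/vu/ — σ1 onset /v/, coda /∅/ ok → licit
/do.ge/ — σ1 onset /d/, coda /∅/ ok; σ2 onset /g/, coda /∅/ ok → licit
/mi/ — σ1 onset /m/, coda /∅/ ok → licit
/ko/ — σ1 onset /k/, coda /∅/ ok → licit
Licit: /ga/, /pe.si/, /vu/, /do.ge/, /mi/, /ko/ → 6.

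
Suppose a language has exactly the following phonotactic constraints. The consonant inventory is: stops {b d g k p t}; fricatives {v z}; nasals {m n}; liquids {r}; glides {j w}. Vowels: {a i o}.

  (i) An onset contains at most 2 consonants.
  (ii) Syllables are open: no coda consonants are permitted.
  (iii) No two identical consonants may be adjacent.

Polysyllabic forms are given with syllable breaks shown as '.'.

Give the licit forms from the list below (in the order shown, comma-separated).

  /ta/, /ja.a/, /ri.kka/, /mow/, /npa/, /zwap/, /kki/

/ta/, /ja.a/, /npa/

/ta/ — σ1 onset /t/, coda /∅/ ok → licit
/ja.a/ — σ1 onset /j/, coda /∅/ ok; σ2 onset /∅/, coda /∅/ ok → licit
/ri.kka/ — violates constraint (iii): adjacent identical consonants /kk/ → illicit
/mow/ — violates constraint (ii): syllable 1 coda /w/ has 1 consonant (> 0) → illicit
/npa/ — σ1 onset /np/ (2C), coda /∅/ ok → licit
/zwap/ — violates constraint (ii): syllable 1 coda /p/ has 1 consonant (> 0) → illicit
/kki/ — violates constraint (iii): adjacent identical consonants /kk/ → illicit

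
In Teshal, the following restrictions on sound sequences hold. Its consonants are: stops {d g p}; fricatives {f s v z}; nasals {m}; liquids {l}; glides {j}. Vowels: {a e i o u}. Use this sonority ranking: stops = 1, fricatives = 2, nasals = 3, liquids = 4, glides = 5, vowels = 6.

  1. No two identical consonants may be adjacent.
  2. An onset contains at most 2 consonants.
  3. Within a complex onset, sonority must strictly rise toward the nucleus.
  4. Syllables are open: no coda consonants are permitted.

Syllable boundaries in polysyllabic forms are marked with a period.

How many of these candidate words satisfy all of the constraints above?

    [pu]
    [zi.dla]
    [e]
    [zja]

[pu] — σ1 onset /p/, coda /∅/ ok → licit
[zi.dla] — σ1 onset /z/, coda /∅/ ok; σ2 onset /dl/ (1→4 rises), coda /∅/ ok → licit
[e] — σ1 onset /∅/, coda /∅/ ok → licit
[zja] — σ1 onset /zj/ (2→5 rises), coda /∅/ ok → licit
Licit: [pu], [zi.dla], [e], [zja] → 4.

4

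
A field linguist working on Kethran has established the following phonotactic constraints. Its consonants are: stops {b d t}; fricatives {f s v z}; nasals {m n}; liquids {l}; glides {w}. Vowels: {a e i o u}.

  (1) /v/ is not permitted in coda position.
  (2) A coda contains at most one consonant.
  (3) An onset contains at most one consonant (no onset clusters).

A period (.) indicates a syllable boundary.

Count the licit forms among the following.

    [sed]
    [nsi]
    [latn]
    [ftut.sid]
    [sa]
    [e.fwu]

2

[sed] — σ1 onset /s/, coda /d/ ok → licit
[nsi] — violates constraint 3: syllable 1 onset /ns/ has 2 consonants (> 1) → illicit
[latn] — violates constraint 2: syllable 1 coda /tn/ has 2 consonants (> 1) → illicit
[ftut.sid] — violates constraint 3: syllable 1 onset /ft/ has 2 consonants (> 1) → illicit
[sa] — σ1 onset /s/, coda /∅/ ok → licit
[e.fwu] — violates constraint 3: syllable 2 onset /fw/ has 2 consonants (> 1) → illicit
Licit: [sed], [sa] → 2.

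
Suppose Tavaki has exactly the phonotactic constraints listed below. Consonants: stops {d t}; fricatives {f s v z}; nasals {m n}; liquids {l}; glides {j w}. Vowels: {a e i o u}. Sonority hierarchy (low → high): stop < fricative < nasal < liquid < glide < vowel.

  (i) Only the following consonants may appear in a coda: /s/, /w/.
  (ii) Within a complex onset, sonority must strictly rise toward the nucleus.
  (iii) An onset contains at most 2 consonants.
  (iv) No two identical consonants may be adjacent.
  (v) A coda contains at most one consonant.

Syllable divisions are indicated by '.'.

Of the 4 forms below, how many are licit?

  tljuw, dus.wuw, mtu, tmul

1

tljuw — violates constraint (iii): syllable 1 onset /tlj/ has 3 consonants (> 2) → illicit
dus.wuw — σ1 onset /d/, coda /s/ ok; σ2 onset /w/, coda /w/ ok → licit
mtu — violates constraint (ii): syllable 1 onset /mt/: /m/ (nasal, 3) → /t/ (stop, 1) does not rise → illicit
tmul — violates constraint (i): syllable 1 coda contains /l/, which is not a licensed coda consonant → illicit
Licit: dus.wuw → 1.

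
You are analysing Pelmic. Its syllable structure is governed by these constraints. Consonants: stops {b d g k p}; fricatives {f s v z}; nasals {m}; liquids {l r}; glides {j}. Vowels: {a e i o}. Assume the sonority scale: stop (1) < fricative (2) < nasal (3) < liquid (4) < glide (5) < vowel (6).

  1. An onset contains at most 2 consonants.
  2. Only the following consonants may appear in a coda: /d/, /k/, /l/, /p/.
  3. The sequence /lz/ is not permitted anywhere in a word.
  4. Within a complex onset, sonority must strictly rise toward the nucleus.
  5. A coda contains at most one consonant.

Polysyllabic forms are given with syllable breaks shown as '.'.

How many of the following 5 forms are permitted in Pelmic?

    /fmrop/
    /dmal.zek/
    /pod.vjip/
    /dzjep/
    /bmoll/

1

/fmrop/ — violates constraint 1: syllable 1 onset /fmr/ has 3 consonants (> 2) → not permitted
/dmal.zek/ — violates constraint 3: contains banned sequence /lz/ → not permitted
/pod.vjip/ — σ1 onset /p/, coda /d/ ok; σ2 onset /vj/ (2→5 rises), coda /p/ ok → permitted
/dzjep/ — violates constraint 1: syllable 1 onset /dzj/ has 3 consonants (> 2) → not permitted
/bmoll/ — violates constraint 5: syllable 1 coda /ll/ has 2 consonants (> 1) → not permitted
Permitted: /pod.vjip/ → 1.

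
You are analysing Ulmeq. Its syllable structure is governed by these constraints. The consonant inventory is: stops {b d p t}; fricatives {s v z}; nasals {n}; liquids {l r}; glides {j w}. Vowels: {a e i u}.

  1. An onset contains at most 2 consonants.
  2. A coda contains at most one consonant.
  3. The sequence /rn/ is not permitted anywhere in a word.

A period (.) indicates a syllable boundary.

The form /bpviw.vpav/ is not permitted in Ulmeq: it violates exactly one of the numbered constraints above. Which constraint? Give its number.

1

/bpviw.vpav/: syllable 1 onset /bpv/ has 3 consonants (> 2).
This is a violation of constraint 1: "An onset contains at most 2 consonants."
The remaining constraints (2, 3) are satisfied.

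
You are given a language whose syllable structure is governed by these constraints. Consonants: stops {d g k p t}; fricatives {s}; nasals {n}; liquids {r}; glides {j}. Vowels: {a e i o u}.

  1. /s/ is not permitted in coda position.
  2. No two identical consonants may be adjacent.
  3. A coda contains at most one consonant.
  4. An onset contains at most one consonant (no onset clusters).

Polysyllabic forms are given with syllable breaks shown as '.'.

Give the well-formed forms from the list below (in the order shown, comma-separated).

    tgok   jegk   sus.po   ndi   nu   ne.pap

tgok — violates constraint 4: syllable 1 onset /tg/ has 2 consonants (> 1) → ill-formed
jegk — violates constraint 3: syllable 1 coda /gk/ has 2 consonants (> 1) → ill-formed
sus.po — violates constraint 1: syllable 1 coda contains /s/ → ill-formed
ndi — violates constraint 4: syllable 1 onset /nd/ has 2 consonants (> 1) → ill-formed
nu — σ1 onset /n/, coda /∅/ ok → well-formed
ne.pap — σ1 onset /n/, coda /∅/ ok; σ2 onset /p/, coda /p/ ok → well-formed

nu, ne.pap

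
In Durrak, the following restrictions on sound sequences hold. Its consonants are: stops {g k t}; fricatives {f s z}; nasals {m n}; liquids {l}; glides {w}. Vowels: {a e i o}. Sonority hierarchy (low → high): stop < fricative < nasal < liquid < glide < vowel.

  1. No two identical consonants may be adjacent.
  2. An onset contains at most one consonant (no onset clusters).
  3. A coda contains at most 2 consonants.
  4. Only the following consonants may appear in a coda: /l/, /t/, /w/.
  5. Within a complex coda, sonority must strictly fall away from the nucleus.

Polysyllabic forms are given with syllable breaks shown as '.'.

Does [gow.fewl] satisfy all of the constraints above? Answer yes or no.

[gow.fewl] — σ1 onset /g/, coda /w/ ok; σ2 onset /f/, coda /wl/ (5→4 falls) ok → phonotactically legal

yes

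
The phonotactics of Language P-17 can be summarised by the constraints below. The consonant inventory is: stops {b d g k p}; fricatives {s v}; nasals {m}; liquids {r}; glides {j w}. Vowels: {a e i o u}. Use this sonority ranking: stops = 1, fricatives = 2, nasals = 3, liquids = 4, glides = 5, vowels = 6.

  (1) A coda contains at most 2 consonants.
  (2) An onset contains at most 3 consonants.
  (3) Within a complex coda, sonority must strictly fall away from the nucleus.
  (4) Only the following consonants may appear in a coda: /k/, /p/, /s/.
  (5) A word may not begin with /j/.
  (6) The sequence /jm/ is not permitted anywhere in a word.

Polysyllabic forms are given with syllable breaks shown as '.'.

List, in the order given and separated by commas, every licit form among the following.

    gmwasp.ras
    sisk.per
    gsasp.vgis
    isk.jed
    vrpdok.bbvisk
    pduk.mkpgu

gmwasp.ras, gsasp.vgis

gmwasp.ras — σ1 onset /gmw/ (3C), coda /sp/ (2→1 falls) ok; σ2 onset /r/, coda /s/ ok → licit
sisk.per — violates constraint 4: syllable 2 coda contains /r/, which is not a licensed coda consonant → illicit
gsasp.vgis — σ1 onset /gs/ (2C), coda /sp/ (2→1 falls) ok; σ2 onset /vg/ (2C), coda /s/ ok → licit
isk.jed — violates constraint 4: syllable 2 coda contains /d/, which is not a licensed coda consonant → illicit
vrpdok.bbvisk — violates constraint 2: syllable 1 onset /vrpd/ has 4 consonants (> 3) → illicit
pduk.mkpgu — violates constraint 2: syllable 2 onset /mkpg/ has 4 consonants (> 3) → illicit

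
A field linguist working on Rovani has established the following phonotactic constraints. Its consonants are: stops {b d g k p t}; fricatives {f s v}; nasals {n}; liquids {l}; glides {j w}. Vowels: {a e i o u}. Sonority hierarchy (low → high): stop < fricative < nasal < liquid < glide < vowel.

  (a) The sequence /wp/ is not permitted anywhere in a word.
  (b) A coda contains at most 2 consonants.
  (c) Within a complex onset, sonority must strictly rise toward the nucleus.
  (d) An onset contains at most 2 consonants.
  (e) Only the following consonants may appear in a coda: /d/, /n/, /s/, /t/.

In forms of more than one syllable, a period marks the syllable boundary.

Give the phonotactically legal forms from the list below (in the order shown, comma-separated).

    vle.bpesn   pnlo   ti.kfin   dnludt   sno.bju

ti.kfin, sno.bju

vle.bpesn — violates constraint (c): syllable 2 onset /bp/: /b/ (stop, 1) → /p/ (stop, 1) does not rise → phonotactically illegal
pnlo — violates constraint (d): syllable 1 onset /pnl/ has 3 consonants (> 2) → phonotactically illegal
ti.kfin — σ1 onset /t/, coda /∅/ ok; σ2 onset /kf/ (1→2 rises), coda /n/ ok → phonotactically legal
dnludt — violates constraint (d): syllable 1 onset /dnl/ has 3 consonants (> 2) → phonotactically illegal
sno.bju — σ1 onset /sn/ (2→3 rises), coda /∅/ ok; σ2 onset /bj/ (1→5 rises), coda /∅/ ok → phonotactically legal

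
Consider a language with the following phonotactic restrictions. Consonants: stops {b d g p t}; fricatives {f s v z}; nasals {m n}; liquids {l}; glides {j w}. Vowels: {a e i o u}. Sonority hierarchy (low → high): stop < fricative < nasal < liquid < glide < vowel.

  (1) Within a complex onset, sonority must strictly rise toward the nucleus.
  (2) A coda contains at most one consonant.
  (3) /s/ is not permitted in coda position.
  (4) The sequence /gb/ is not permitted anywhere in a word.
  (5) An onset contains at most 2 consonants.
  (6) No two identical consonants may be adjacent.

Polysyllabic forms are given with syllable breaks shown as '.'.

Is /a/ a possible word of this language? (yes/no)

yes

/a/ — σ1 onset /∅/, coda /∅/ ok → permitted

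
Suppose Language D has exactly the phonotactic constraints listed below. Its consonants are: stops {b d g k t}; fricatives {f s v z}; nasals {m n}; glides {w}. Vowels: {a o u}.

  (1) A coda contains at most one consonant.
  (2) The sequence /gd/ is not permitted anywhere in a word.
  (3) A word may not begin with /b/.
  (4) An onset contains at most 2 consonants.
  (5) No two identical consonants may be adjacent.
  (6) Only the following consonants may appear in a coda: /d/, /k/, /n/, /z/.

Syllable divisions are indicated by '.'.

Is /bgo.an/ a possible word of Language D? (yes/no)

/bgo.an/ — violates constraint 3: word begins with /b/ → ill-formed

no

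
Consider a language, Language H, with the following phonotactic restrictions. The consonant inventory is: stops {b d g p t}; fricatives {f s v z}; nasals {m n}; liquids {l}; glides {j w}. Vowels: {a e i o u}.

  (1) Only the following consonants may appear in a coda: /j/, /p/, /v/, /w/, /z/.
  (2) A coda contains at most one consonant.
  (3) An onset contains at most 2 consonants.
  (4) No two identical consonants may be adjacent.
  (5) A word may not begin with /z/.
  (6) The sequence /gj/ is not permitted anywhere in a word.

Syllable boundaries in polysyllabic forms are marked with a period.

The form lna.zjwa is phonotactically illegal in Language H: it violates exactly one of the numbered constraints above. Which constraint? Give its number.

lna.zjwa: syllable 2 onset /zjw/ has 3 consonants (> 2).
This is a violation of constraint 3: "An onset contains at most 2 consonants."
The remaining constraints (1, 2, 4, 5, 6) are satisfied.

3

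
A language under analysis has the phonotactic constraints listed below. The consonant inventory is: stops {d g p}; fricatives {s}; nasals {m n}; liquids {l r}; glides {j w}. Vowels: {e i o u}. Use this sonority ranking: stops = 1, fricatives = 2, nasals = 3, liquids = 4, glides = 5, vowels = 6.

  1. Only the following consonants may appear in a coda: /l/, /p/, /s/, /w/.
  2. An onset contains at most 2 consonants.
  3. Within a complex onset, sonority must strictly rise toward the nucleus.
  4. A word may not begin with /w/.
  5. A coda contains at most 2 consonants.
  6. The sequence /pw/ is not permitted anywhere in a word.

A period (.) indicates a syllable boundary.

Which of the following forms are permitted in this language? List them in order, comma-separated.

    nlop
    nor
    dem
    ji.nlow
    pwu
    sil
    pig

nlop, ji.nlow, sil

nlop — σ1 onset /nl/ (3→4 rises), coda /p/ ok → permitted
nor — violates constraint 1: syllable 1 coda contains /r/, which is not a licensed coda consonant → not permitted
dem — violates constraint 1: syllable 1 coda contains /m/, which is not a licensed coda consonant → not permitted
ji.nlow — σ1 onset /j/, coda /∅/ ok; σ2 onset /nl/ (3→4 rises), coda /w/ ok → permitted
pwu — violates constraint 6: contains banned sequence /pw/ → not permitted
sil — σ1 onset /s/, coda /l/ ok → permitted
pig — violates constraint 1: syllable 1 coda contains /g/, which is not a licensed coda consonant → not permitted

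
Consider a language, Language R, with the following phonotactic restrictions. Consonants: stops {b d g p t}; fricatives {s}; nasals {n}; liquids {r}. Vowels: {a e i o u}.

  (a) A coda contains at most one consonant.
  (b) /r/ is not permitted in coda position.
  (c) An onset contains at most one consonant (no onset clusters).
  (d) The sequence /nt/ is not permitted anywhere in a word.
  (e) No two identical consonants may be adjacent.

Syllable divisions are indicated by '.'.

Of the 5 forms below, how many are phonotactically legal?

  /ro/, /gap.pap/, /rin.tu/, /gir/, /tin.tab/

/ro/ — σ1 onset /r/, coda /∅/ ok → phonotactically legal
/gap.pap/ — violates constraint (e): adjacent identical consonants /pp/ → phonotactically illegal
/rin.tu/ — violates constraint (d): contains banned sequence /nt/ → phonotactically illegal
/gir/ — violates constraint (b): syllable 1 coda contains /r/ → phonotactically illegal
/tin.tab/ — violates constraint (d): contains banned sequence /nt/ → phonotactically illegal
Phonotactically legal: /ro/ → 1.

1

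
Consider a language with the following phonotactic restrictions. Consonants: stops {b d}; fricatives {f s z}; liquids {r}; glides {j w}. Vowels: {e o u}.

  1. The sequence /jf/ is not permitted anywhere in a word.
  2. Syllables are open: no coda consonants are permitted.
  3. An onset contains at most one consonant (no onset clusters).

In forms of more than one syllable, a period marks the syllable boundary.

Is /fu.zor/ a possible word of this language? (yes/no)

/fu.zor/ — violates constraint 2: syllable 2 coda /r/ has 1 consonant (> 0) → ill-formed

no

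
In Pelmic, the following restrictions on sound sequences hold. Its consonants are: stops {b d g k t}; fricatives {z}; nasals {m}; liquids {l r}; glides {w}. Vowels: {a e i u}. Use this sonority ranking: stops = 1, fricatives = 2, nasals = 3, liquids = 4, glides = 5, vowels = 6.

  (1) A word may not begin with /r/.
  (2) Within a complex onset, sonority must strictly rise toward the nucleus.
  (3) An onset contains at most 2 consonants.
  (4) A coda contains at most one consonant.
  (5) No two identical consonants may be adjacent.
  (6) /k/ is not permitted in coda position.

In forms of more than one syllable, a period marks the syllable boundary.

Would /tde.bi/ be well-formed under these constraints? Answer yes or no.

no

/tde.bi/ — violates constraint 2: syllable 1 onset /td/: /t/ (stop, 1) → /d/ (stop, 1) does not rise → ill-formed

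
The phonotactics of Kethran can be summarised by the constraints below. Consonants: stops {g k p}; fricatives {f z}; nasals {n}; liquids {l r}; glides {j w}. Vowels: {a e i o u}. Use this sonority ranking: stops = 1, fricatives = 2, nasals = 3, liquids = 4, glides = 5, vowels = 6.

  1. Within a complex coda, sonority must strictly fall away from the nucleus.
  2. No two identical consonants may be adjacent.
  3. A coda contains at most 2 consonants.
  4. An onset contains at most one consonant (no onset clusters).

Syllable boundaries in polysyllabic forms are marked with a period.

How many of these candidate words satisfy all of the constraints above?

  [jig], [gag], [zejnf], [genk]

[jig] — σ1 onset /j/, coda /g/ ok → permitted
[gag] — σ1 onset /g/, coda /g/ ok → permitted
[zejnf] — violates constraint 3: syllable 1 coda /jnf/ has 3 consonants (> 2) → not permitted
[genk] — σ1 onset /g/, coda /nk/ (3→1 falls) ok → permitted
Permitted: [jig], [gag], [genk] → 3.

3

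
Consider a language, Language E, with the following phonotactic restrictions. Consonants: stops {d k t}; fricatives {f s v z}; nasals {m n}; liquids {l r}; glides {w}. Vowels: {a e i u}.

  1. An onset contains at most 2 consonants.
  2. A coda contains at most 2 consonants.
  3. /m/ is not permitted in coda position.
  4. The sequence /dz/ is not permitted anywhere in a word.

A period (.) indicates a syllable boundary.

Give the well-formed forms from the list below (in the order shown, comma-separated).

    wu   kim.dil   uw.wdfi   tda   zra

wu — σ1 onset /w/, coda /∅/ ok → well-formed
kim.dil — violates constraint 3: syllable 1 coda contains /m/ → ill-formed
uw.wdfi — violates constraint 1: syllable 2 onset /wdf/ has 3 consonants (> 2) → ill-formed
tda — σ1 onset /td/ (2C), coda /∅/ ok → well-formed
zra — σ1 onset /zr/ (2C), coda /∅/ ok → well-formed

wu, tda, zra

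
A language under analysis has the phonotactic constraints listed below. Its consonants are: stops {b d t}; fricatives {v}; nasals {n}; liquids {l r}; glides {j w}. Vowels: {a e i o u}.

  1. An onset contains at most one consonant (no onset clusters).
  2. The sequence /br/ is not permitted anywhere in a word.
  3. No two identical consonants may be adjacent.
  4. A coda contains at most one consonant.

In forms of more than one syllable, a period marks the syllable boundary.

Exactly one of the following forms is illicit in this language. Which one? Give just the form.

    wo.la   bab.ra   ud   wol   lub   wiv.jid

bab.ra

wo.la — σ1 onset /w/, coda /∅/ ok; σ2 onset /l/, coda /∅/ ok → licit
bab.ra — violates constraint 2: contains banned sequence /br/ → illicit
ud — σ1 onset /∅/, coda /d/ ok → licit
wol — σ1 onset /w/, coda /l/ ok → licit
lub — σ1 onset /l/, coda /b/ ok → licit
wiv.jid — σ1 onset /w/, coda /v/ ok; σ2 onset /j/, coda /d/ ok → licit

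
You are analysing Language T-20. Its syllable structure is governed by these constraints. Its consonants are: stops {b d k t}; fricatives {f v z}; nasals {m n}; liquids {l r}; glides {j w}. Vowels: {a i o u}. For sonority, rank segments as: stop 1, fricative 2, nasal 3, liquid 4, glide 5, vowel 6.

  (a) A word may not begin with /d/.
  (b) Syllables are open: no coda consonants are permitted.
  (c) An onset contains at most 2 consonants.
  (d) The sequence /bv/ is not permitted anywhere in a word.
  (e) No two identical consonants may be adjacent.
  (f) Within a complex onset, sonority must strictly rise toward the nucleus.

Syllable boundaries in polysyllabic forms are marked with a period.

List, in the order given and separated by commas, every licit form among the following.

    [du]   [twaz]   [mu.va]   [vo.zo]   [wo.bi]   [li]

[mu.va], [vo.zo], [wo.bi], [li]

[du] — violates constraint (a): word begins with /d/ → illicit
[twaz] — violates constraint (b): syllable 1 coda /z/ has 1 consonant (> 0) → illicit
[mu.va] — σ1 onset /m/, coda /∅/ ok; σ2 onset /v/, coda /∅/ ok → licit
[vo.zo] — σ1 onset /v/, coda /∅/ ok; σ2 onset /z/, coda /∅/ ok → licit
[wo.bi] — σ1 onset /w/, coda /∅/ ok; σ2 onset /b/, coda /∅/ ok → licit
[li] — σ1 onset /l/, coda /∅/ ok → licit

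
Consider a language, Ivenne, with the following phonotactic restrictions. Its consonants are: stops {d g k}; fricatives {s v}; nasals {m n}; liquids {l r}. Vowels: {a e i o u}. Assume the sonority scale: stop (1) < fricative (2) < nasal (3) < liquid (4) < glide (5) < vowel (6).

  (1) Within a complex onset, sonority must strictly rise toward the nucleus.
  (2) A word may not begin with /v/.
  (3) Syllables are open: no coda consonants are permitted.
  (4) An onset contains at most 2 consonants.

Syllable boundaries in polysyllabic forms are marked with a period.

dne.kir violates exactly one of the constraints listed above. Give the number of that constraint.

dne.kir: syllable 2 coda /r/ has 1 consonant (> 0).
This is a violation of constraint 3: "Syllables are open: no coda consonants are permitted."
The remaining constraints (1, 2, 4) are satisfied.

3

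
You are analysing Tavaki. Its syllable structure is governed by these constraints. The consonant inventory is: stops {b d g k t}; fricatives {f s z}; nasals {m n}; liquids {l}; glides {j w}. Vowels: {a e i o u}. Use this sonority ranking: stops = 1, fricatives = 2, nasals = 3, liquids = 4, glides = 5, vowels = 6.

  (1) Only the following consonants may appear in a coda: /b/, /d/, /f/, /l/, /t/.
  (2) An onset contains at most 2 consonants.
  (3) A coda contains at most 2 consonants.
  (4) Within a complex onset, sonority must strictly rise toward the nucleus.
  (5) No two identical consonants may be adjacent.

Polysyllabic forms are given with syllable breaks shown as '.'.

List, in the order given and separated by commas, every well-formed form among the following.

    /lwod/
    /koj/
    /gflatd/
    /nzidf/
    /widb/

/lwod/ — σ1 onset /lw/ (4→5 rises), coda /d/ ok → well-formed
/koj/ — violates constraint 1: syllable 1 coda contains /j/, which is not a licensed coda consonant → ill-formed
/gflatd/ — violates constraint 2: syllable 1 onset /gfl/ has 3 consonants (> 2) → ill-formed
/nzidf/ — violates constraint 4: syllable 1 onset /nz/: /n/ (nasal, 3) → /z/ (fricative, 2) does not rise → ill-formed
/widb/ — σ1 onset /w/, coda /db/ (2C) ok → well-formed

/lwod/, /widb/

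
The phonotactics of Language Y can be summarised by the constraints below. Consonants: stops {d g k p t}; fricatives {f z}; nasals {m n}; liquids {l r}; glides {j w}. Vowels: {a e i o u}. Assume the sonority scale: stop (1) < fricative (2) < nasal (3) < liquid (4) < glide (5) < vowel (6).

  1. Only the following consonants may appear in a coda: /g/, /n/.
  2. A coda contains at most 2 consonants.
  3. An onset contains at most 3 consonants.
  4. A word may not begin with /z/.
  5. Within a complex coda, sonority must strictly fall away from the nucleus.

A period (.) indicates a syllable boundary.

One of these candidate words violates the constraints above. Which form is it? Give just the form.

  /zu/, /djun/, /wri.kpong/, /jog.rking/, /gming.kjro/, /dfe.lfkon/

/zu/

/zu/ — violates constraint 4: word begins with /z/ → not permitted
/djun/ — σ1 onset /dj/ (2C), coda /n/ ok → permitted
/wri.kpong/ — σ1 onset /wr/ (2C), coda /∅/ ok; σ2 onset /kp/ (2C), coda /ng/ (3→1 falls) ok → permitted
/jog.rking/ — σ1 onset /j/, coda /g/ ok; σ2 onset /rk/ (2C), coda /ng/ (3→1 falls) ok → permitted
/gming.kjro/ — σ1 onset /gm/ (2C), coda /ng/ (3→1 falls) ok; σ2 onset /kjr/ (3C), coda /∅/ ok → permitted
/dfe.lfkon/ — σ1 onset /df/ (2C), coda /∅/ ok; σ2 onset /lfk/ (3C), coda /n/ ok → permitted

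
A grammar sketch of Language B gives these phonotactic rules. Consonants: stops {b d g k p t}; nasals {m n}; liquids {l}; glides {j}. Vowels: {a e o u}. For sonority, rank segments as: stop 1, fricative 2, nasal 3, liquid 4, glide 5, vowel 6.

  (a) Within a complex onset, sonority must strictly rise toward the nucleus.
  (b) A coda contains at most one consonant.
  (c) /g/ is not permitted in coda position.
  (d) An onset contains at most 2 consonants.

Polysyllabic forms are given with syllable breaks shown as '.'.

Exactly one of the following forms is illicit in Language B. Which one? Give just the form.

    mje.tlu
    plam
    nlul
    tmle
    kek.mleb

tmle

mje.tlu — σ1 onset /mj/ (3→5 rises), coda /∅/ ok; σ2 onset /tl/ (1→4 rises), coda /∅/ ok → licit
plam — σ1 onset /pl/ (1→4 rises), coda /m/ ok → licit
nlul — σ1 onset /nl/ (3→4 rises), coda /l/ ok → licit
tmle — violates constraint (d): syllable 1 onset /tml/ has 3 consonants (> 2) → illicit
kek.mleb — σ1 onset /k/, coda /k/ ok; σ2 onset /ml/ (3→4 rises), coda /b/ ok → licit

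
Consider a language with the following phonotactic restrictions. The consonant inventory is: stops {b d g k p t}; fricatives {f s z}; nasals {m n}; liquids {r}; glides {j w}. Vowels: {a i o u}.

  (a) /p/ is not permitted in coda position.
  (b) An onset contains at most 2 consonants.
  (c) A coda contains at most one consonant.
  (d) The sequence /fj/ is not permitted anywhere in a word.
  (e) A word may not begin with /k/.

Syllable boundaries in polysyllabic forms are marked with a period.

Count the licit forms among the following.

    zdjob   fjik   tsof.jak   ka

0

zdjob — violates constraint (b): syllable 1 onset /zdj/ has 3 consonants (> 2) → illicit
fjik — violates constraint (d): contains banned sequence /fj/ → illicit
tsof.jak — violates constraint (d): contains banned sequence /fj/ → illicit
ka — violates constraint (e): word begins with /k/ → illicit
No form is licit → 0.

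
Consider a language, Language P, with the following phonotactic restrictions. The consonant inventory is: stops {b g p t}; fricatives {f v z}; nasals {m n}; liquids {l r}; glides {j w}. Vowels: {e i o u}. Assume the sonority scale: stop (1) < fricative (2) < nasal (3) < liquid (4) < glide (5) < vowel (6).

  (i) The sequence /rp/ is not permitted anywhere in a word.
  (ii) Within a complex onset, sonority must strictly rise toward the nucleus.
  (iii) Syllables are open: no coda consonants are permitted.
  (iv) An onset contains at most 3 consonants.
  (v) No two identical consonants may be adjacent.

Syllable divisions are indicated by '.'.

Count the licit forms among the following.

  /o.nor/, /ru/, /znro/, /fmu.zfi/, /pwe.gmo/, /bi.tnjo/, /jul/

/o.nor/ — violates constraint (iii): syllable 2 coda /r/ has 1 consonant (> 0) → illicit
/ru/ — σ1 onset /r/, coda /∅/ ok → licit
/znro/ — σ1 onset /znr/ (2→3→4 rises), coda /∅/ ok → licit
/fmu.zfi/ — violates constraint (ii): syllable 2 onset /zf/: /z/ (fricative, 2) → /f/ (fricative, 2) does not rise → illicit
/pwe.gmo/ — σ1 onset /pw/ (1→5 rises), coda /∅/ ok; σ2 onset /gm/ (1→3 rises), coda /∅/ ok → licit
/bi.tnjo/ — σ1 onset /b/, coda /∅/ ok; σ2 onset /tnj/ (1→3→5 rises), coda /∅/ ok → licit
/jul/ — violates constraint (iii): syllable 1 coda /l/ has 1 consonant (> 0) → illicit
Licit: /ru/, /znro/, /pwe.gmo/, /bi.tnjo/ → 4.

4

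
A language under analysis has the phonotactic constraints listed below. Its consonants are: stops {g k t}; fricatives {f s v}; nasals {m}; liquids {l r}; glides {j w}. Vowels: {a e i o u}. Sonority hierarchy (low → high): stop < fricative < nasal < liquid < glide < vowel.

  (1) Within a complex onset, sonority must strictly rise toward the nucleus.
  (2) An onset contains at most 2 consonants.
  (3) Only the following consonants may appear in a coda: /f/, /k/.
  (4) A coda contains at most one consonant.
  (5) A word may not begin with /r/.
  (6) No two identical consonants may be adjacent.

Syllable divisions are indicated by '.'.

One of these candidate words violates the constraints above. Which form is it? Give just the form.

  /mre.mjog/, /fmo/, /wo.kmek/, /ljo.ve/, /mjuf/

/mre.mjog/

/mre.mjog/ — violates constraint 3: syllable 2 coda contains /g/, which is not a licensed coda consonant → not permitted
/fmo/ — σ1 onset /fm/ (2→3 rises), coda /∅/ ok → permitted
/wo.kmek/ — σ1 onset /w/, coda /∅/ ok; σ2 onset /km/ (1→3 rises), coda /k/ ok → permitted
/ljo.ve/ — σ1 onset /lj/ (4→5 rises), coda /∅/ ok; σ2 onset /v/, coda /∅/ ok → permitted
/mjuf/ — σ1 onset /mj/ (3→5 rises), coda /f/ ok → permitted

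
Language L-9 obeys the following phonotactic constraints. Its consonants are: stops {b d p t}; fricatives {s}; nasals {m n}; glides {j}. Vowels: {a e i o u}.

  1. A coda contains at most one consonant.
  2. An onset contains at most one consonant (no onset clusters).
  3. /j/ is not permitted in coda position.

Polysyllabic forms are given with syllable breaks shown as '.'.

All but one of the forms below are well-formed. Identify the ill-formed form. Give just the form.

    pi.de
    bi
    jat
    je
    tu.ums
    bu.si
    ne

pi.de — σ1 onset /p/, coda /∅/ ok; σ2 onset /d/, coda /∅/ ok → well-formed
bi — σ1 onset /b/, coda /∅/ ok → well-formed
jat — σ1 onset /j/, coda /t/ ok → well-formed
je — σ1 onset /j/, coda /∅/ ok → well-formed
tu.ums — violates constraint 1: syllable 2 coda /ms/ has 2 consonants (> 1) → ill-formed
bu.si — σ1 onset /b/, coda /∅/ ok; σ2 onset /s/, coda /∅/ ok → well-formed
ne — σ1 onset /n/, coda /∅/ ok → well-formed

tu.ums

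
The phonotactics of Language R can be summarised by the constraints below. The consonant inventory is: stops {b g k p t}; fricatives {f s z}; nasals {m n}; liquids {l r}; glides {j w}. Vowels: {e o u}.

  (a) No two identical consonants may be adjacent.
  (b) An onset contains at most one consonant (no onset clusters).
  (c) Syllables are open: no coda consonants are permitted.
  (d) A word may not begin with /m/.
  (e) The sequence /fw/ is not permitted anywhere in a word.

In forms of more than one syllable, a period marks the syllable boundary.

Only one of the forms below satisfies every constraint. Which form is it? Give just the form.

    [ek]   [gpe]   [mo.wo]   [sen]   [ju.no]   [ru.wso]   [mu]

[ek] — violates constraint (c): syllable 1 coda /k/ has 1 consonant (> 0) → ill-formed
[gpe] — violates constraint (b): syllable 1 onset /gp/ has 2 consonants (> 1) → ill-formed
[mo.wo] — violates constraint (d): word begins with /m/ → ill-formed
[sen] — violates constraint (c): syllable 1 coda /n/ has 1 consonant (> 0) → ill-formed
[ju.no] — σ1 onset /j/, coda /∅/ ok; σ2 onset /n/, coda /∅/ ok → well-formed
[ru.wso] — violates constraint (b): syllable 2 onset /ws/ has 2 consonants (> 1) → ill-formed
[mu] — violates constraint (d): word begins with /m/ → ill-formed

[ju.no]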